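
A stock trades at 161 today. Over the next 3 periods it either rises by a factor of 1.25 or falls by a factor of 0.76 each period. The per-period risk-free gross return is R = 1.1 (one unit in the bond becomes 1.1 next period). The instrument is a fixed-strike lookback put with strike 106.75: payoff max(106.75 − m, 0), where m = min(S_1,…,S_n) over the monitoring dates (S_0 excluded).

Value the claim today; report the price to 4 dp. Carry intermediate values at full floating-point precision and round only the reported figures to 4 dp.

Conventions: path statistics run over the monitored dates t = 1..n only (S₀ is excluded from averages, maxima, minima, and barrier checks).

Set p* = 0.6939 (from d < R < u); the path-dependent value is the discounted p*-expectation over all price paths.
Enumerate all 2^3 = 8 price paths (U = up ×1.25, D = down ×0.76); each path with k up-moves has probability p*^k·(1−p*)^(3−k).
DDD: m=70.6751, payoff=36.0749, prob=0.028687
UDD: m=116.2420, payoff=0.0000, prob=0.065024
DUD: m=116.2420, payoff=0.0000, prob=0.065024
UUD: m=191.1875, payoff=0.0000, prob=0.147388
DDU: m=92.9936, payoff=13.7564, prob=0.065024
UDU: m=152.9500, payoff=0.0000, prob=0.147388
DUU: m=122.3600, payoff=0.0000, prob=0.147388
UUU: m=201.2500, payoff=0.0000, prob=0.334078
Price = Σ prob·payoff / R^3 = 1.929376 / 1.331000 = 1.4496

price = 1.4496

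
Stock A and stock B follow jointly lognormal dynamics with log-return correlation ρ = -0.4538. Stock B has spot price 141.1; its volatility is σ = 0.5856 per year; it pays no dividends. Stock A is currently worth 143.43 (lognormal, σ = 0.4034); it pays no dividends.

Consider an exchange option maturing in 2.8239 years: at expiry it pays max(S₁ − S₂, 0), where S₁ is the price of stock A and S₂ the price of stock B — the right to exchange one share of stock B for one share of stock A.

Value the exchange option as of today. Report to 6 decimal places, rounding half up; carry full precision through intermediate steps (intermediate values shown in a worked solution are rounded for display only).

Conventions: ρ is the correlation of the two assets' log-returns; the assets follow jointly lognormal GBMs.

exchange price = 75.736519

σ_eff = √(σ₁² + σ₂² − 2ρσ₁σ₂) = √(0.4034² + 0.5856² − 2·-0.4538·0.4034·0.5856) = 0.848565
d₁ = (ln(S₁/S₂) + (q₂ − q₁ + σ_eff²/2)T) / (σ_eff√T) = (ln(143.43/141.1) + (0.0 − 0.0 + 0.360031)·2.8239) / 1.425968 = 0.724470
d₂ = d₁ − σ_eff√T = 0.724470 − 1.425968 = -0.701498
N(d₁) = 0.765611,  N(d₂) = 0.241496
V = S₁·e^{−q₁T}·N(d₁) − S₂·e^{−q₂T}·N(d₂) = 109.811619 − 34.075101 = 75.736519
Key observation: no risk-free rate is needed — with the second asset as numeraire the exchange option is a call on the ratio S₁/S₂, and r cancels out of the value.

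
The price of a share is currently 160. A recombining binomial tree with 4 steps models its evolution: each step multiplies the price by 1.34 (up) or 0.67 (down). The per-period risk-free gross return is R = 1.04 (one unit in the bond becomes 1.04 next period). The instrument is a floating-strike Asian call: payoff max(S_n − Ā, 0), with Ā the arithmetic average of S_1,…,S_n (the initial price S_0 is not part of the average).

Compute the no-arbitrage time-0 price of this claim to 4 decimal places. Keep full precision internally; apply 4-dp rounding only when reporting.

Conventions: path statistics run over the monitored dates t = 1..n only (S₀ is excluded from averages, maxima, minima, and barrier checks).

Risk-neutral up-probability p* = (R−d)/(u−d) = (1.04−0.67)/(1.34−0.67) = 0.5522; the claim prices as the p*-weighted sum of path payoffs discounted by R^4.
Enumerate all 2^4 = 16 price paths (U = up ×1.34, D = down ×0.67); each path with k up-moves has probability p*^k·(1−p*)^(4−k).
DDDD: Ā=64.8470, payoff=0.0000, prob=0.040196
UDDD: Ā=129.6939, payoff=0.0000, prob=0.049575
DUDD: Ā=102.8939, payoff=0.0000, prob=0.049575
UUDD: Ā=205.7879, payoff=0.0000, prob=0.061143
DDUD: Ā=84.9379, payoff=0.0000, prob=0.049575
UDUD: Ā=169.8759, payoff=0.0000, prob=0.061143
DUUD: Ā=143.0759, payoff=0.0000, prob=0.061143
UUUD: Ā=286.1517, payoff=0.0000, prob=0.075410
DDDU: Ā=72.9074, payoff=0.0000, prob=0.049575
UDDU: Ā=145.8148, payoff=0.0000, prob=0.061143
DUDU: Ā=119.0148, payoff=9.9523, prob=0.061143
UUDU: Ā=238.0297, payoff=19.9047, prob=0.075410
DDUU: Ā=101.0588, payoff=27.9083, prob=0.061143
UDUU: Ā=202.1177, payoff=55.8167, prob=0.075410
DUUU: Ā=175.3177, payoff=82.6167, prob=0.075410
UUUU: Ā=350.6353, payoff=165.2334, prob=0.093005
Price = Σ prob·payoff / R^4 = 29.622718 / 1.169859 = 25.3216

price = 25.3216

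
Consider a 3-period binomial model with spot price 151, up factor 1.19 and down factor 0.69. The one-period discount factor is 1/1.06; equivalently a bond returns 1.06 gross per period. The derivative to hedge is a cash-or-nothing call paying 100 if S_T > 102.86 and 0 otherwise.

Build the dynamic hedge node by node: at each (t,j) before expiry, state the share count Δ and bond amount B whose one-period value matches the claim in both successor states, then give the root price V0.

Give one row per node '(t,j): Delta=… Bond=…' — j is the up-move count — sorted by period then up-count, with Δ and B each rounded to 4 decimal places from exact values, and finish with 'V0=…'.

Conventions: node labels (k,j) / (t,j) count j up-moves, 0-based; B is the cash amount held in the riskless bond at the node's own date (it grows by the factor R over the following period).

Under the risk-neutral measure, an up-move has probability p* = (R−d)/(u−d) = 0.7400 and values discount at R = 1.06.
Terminal payoffs: V(3,0)=0.0000, V(3,1)=0.0000, V(3,2)=100.0000, V(3,3)=100.0000
Node (2,0) S=71.8911: V=(p*·0.0000+(1−p*)·0.0000)/1.06=0.0000; Δ=(0.0000−0.0000)/(85.5504−49.6049)=0.0000; B=V−Δ·S=0.0000
Node (2,1) S=123.9861: V=(p*·100.0000+(1−p*)·0.0000)/1.06=69.8113; Δ=(100.0000−0.0000)/(147.5435−85.5504)=1.6131; B=V−Δ·S=-130.1887
Node (2,2) S=213.8311: V=(p*·100.0000+(1−p*)·100.0000)/1.06=94.3396; Δ=(100.0000−100.0000)/(254.4590−147.5435)=0.0000; B=V−Δ·S=94.3396
Node (1,0) S=104.1900: V=(p*·69.8113+(1−p*)·0.0000)/1.06=48.7362; Δ=(69.8113−0.0000)/(123.9861−71.8911)=1.3401; B=V−Δ·S=-90.8864
Node (1,1) S=179.6900: V=(p*·94.3396+(1−p*)·69.8113)/1.06=82.9833; Δ=(94.3396−69.8113)/(213.8311−123.9861)=0.2730; B=V−Δ·S=33.9267
Node (0,0) S=151.0000: V=(p*·82.9833+(1−p*)·48.7362)/1.06=69.8859; Δ=(82.9833−48.7362)/(179.6900−104.1900)=0.4536; B=V−Δ·S=1.3918
As a check, the time-0 holding Δ(0,0)·S0 + B(0,0) comes to 69.8859 — exactly V0.

(0,0): Delta=0.4536 Bond=1.3918
(1,0): Delta=1.3401 Bond=-90.8864
(1,1): Delta=0.2730 Bond=33.9267
(2,0): Delta=0.0000 Bond=0.0000
(2,1): Delta=1.6131 Bond=-130.1887
(2,2): Delta=0.0000 Bond=94.3396
V0=69.8859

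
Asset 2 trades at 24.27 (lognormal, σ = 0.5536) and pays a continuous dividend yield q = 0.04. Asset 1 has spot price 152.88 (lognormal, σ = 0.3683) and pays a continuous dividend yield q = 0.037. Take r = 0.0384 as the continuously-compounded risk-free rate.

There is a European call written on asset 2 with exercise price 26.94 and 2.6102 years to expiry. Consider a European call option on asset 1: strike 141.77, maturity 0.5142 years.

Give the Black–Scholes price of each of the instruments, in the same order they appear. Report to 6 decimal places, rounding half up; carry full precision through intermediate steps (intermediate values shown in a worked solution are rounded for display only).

price(asset 2 call K=26.94) = 6.783099
price(asset 1 call K=141.77) = 21.303639

[asset 2 call K=26.94]
σ√T = 0.5536·√2.6102 = 0.894402
d₁ = (ln(S/K) + (r−q+σ²/2)T) / (σ√T) = (ln(24.27/26.94) + (0.0384−0.04+0.5536²/2)·2.6102) / 0.894402 = (-0.104371 + 0.395802) / 0.894402 = 0.325838
d₂ = d₁ − σ√T = 0.325838 − 0.894402 = -0.568564
e^{−rT} = 0.904628
e^{−qT} = 0.900858
N(d₁) = 0.627727,  N(d₂) = 0.284826
price = S·e^{−qT}·N(d₁) − K·e^{−rT}·N(d₂) = 13.724498 − 6.941399 = 6.783099
[asset 1 call K=141.77]
σ√T = 0.3683·√0.5142 = 0.264100
d₁ = (ln(S/K) + (r−q+σ²/2)T) / (σ√T) = (ln(152.88/141.77) + (0.0384−0.037+0.3683²/2)·0.5142) / 0.264100 = (0.075447 + 0.035594) / 0.264100 = 0.420453
d₂ = d₁ − σ√T = 0.420453 − 0.264100 = 0.156353
e^{−rT} = 0.980448
e^{−qT} = 0.981154
N(d₁) = 0.662923,  N(d₂) = 0.562123
price = S·e^{−qT}·N(d₁) − K·e^{−rT}·N(d₂) = 99.437669 − 78.134030 = 21.303639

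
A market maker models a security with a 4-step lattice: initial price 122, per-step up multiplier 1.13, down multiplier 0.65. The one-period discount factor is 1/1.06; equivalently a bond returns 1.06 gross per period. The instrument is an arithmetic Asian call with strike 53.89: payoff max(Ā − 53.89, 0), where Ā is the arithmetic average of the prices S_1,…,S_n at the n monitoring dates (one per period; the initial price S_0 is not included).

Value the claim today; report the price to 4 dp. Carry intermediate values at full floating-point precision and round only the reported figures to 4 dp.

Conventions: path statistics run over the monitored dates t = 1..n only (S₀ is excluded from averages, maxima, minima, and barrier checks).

Under the martingale measure an up-move has probability p* = 0.8542; value the claim as the probability-weighted average of per-path payoffs, discounted 4 periods at R = 1.06.
Enumerate all 2^4 = 16 price paths (U = up ×1.13, D = down ×0.65); each path with k up-moves has probability p*^k·(1−p*)^(4−k).
DDDD: Ā=46.5318, payoff=0.0000, prob=0.000452
UDDD: Ā=80.8937, payoff=27.0037, prob=0.002649
DUDD: Ā=66.2537, payoff=12.3637, prob=0.002649
UUDD: Ā=115.1794, payoff=61.2894, prob=0.015517
DDUD: Ā=56.7377, payoff=2.8477, prob=0.002649
UDUD: Ā=98.6362, payoff=44.7462, prob=0.015517
DUUD: Ā=83.9962, payoff=30.1062, prob=0.015517
UUUD: Ā=146.0242, payoff=92.1342, prob=0.090883
DDDU: Ā=50.5523, payoff=0.0000, prob=0.002649
UDDU: Ā=87.8832, payoff=33.9932, prob=0.015517
DUDU: Ā=73.2432, payoff=19.3532, prob=0.015517
UUDU: Ā=127.3304, payoff=73.4404, prob=0.090883
DDUU: Ā=63.7272, payoff=9.8372, prob=0.015517
UDUU: Ā=110.7872, payoff=56.8972, prob=0.090883
DUUU: Ā=96.1472, payoff=42.2572, prob=0.090883
UUUU: Ā=167.1483, payoff=113.2583, prob=0.532317
Price = Σ prob·payoff / R^4 = 87.553506 / 1.262477 = 69.3506

price = 69.3506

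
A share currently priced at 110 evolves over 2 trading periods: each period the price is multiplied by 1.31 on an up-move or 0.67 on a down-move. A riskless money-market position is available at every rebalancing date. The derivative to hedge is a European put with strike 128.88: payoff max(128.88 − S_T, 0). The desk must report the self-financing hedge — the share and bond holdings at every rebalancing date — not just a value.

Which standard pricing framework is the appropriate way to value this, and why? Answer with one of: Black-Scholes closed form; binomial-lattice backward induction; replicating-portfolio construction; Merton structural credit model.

framework: replicating-portfolio construction

Key observation: the deliverable is the dynamic trading strategy on the 2-step tree (spot 110, moves 1.31 and 0.67), so the valuation must go through the node-by-node replicating-portfolio solve.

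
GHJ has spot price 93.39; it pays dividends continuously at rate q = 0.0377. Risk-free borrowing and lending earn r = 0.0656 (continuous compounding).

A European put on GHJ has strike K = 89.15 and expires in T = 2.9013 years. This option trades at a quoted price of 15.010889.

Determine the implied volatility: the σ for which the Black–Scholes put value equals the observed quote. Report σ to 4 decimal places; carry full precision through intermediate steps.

sigma = 0.3734

At σ = 0.3734 the Black–Scholes value reproduces the quote:
σ√T = 0.3734·√2.9013 = 0.636020
d₁ = (ln(S/K) + (r−q+σ²/2)T) / (σ√T) = (ln(93.39/89.15) + (0.0656−0.0377+0.3734²/2)·2.9013) / 0.636020 = (0.046464 + 0.283207) / 0.636020 = 0.518334
d₂ = d₁ − σ√T = 0.518334 − 0.636020 = -0.117686
e^{−rT} = 0.826690
e^{−qT} = 0.896391
N(−d₁) = 0.302113,  N(−d₂) = 0.546842
V = K·e^{−rT}·N(−d₂) − S·e^{−qT}·N(−d₁) = 40.301916 − 25.291027 = 15.010889 (matching the quote); vega is positive throughout, so no other σ reproduces this price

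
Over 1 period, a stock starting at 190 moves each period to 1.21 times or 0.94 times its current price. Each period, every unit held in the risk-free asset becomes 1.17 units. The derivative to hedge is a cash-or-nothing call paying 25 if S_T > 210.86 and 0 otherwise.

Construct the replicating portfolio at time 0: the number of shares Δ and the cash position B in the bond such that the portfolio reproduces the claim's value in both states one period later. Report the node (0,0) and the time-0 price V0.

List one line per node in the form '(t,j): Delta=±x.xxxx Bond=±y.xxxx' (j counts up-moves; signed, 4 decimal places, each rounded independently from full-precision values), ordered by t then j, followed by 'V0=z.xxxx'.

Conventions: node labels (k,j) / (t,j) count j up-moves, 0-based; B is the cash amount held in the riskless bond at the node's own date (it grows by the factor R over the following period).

(0,0): Delta=0.4873 Bond=-74.3906
V0=18.2020

Under the risk-neutral measure, an up-move has probability p* = (R−d)/(u−d) = 0.8519 and values discount at R = 1.17.
Expiry values: V(1,0)=0.0000, V(1,1)=25.0000
Node (0,0) S=190.0000: V=(p*·25.0000+(1−p*)·0.0000)/1.17=18.2020; Δ=(25.0000−0.0000)/(229.9000−178.6000)=0.4873; B=V−Δ·S=-74.3906
As a check, the time-0 holding Δ(0,0)·S0 + B(0,0) comes to 18.2020 — exactly V0.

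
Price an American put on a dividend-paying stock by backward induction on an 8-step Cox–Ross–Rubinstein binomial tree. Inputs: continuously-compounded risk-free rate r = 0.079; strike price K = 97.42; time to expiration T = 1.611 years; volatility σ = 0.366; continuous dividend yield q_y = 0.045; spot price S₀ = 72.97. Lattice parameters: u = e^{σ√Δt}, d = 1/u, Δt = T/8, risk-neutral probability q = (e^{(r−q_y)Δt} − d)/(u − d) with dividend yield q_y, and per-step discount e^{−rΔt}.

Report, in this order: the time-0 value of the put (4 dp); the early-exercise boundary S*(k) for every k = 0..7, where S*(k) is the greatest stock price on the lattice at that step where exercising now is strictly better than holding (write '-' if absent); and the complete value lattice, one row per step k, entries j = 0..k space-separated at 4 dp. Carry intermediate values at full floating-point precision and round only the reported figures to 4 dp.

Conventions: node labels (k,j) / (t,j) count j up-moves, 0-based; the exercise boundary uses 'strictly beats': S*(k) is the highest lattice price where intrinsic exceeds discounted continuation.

Δt=0.20137, u=1.17850, d=0.84854, q=0.47985, disc=e^(-rΔt)=0.98422
k=8 terminal: V=max(K-S,0) → 77.8086 70.1824 59.5908 44.8805 24.4500 0.0000 0.0000 0.0000 0.0000
k=7: j=0 S=23.1121 intr=74.3079 cont=72.9789 V=74.3079[EX]; j=1 S=32.0995 intr=65.3205 cont=64.0726 V=65.3205[EX]; j=2 S=44.5817 intr=52.8383 cont=51.7029 V=52.8383[EX]; j=3 S=61.9177 intr=35.5023 cont=34.5233 V=35.5023[EX]; j=4 S=85.9951 intr=11.4249 cont=12.5169 V=12.5169[hold]; j=5 S=119.4352 intr=0.0000 cont=0.0000 V=0.0000[hold]; j=6 S=165.8789 intr=0.0000 cont=0.0000 V=0.0000[hold]; j=7 S=230.3826 intr=0.0000 cont=0.0000 V=0.0000[hold]  S*(7)=61.9177
k=6: j=0 S=27.2376 intr=70.1824 cont=68.8906 V=70.1824[EX]; j=1 S=37.8292 intr=59.5908 cont=58.3945 V=59.5908[EX]; j=2 S=52.5395 intr=44.8805 cont=43.8169 V=44.8805[EX]; j=3 S=72.9700 intr=24.4500 cont=24.0864 V=24.4500[EX]; j=4 S=101.3452 intr=0.0000 cont=6.4079 V=6.4079[hold]; j=5 S=140.7543 intr=0.0000 cont=0.0000 V=0.0000[hold]; j=6 S=195.4881 intr=0.0000 cont=0.0000 V=0.0000[hold]  S*(6)=72.9700
k=5: j=0 S=32.0995 intr=65.3205 cont=64.0726 V=65.3205[EX]; j=1 S=44.5817 intr=52.8383 cont=51.7029 V=52.8383[EX]; j=2 S=61.9177 intr=35.5023 cont=34.5233 V=35.5023[EX]; j=3 S=85.9951 intr=11.4249 cont=15.5432 V=15.5432[hold]; j=4 S=119.4352 intr=0.0000 cont=3.2804 V=3.2804[hold]; j=5 S=165.8789 intr=0.0000 cont=0.0000 V=0.0000[hold]  S*(5)=61.9177
k=4: j=0 S=37.8292 intr=59.5908 cont=58.3945 V=59.5908[EX]; j=1 S=52.5395 intr=44.8805 cont=43.8169 V=44.8805[EX]; j=2 S=72.9700 intr=24.4500 cont=25.5157 V=25.5157[hold]; j=3 S=101.3452 intr=0.0000 cont=9.5064 V=9.5064[hold]; j=4 S=140.7543 intr=0.0000 cont=1.6794 V=1.6794[hold]  S*(4)=52.5395
k=3: j=0 S=44.5817 intr=52.8383 cont=51.7029 V=52.8383[EX]; j=1 S=61.9177 intr=35.5023 cont=35.0266 V=35.5023[EX]; j=2 S=85.9951 intr=11.4249 cont=17.5521 V=17.5521[hold]; j=3 S=119.4352 intr=0.0000 cont=5.6598 V=5.6598[hold]  S*(3)=61.9177
k=2: j=0 S=52.5395 intr=44.8805 cont=43.8169 V=44.8805[EX]; j=1 S=72.9700 intr=24.4500 cont=26.4645 V=26.4645[hold]; j=2 S=101.3452 intr=0.0000 cont=11.6586 V=11.6586[hold]  S*(2)=52.5395
k=1: j=0 S=61.9177 intr=35.5023 cont=35.4747 V=35.5023[EX]; j=1 S=85.9951 intr=11.4249 cont=19.0543 V=19.0543[hold]  S*(1)=61.9177
k=0: j=0 S=72.9700 intr=24.4500 cont=27.1739 V=27.1739[hold]  S*(0)=-

price = 27.1739
boundary = - 61.9177 52.5395 61.9177 52.5395 61.9177 72.9700 61.9177
tree:
27.1739
35.5023 19.0543
44.8805 26.4645 11.6586
52.8383 35.5023 17.5521 5.6598
59.5908 44.8805 25.5157 9.5064 1.6794
65.3205 52.8383 35.5023 15.5432 3.2804 0.0000
70.1824 59.5908 44.8805 24.4500 6.4079 0.0000 0.0000
74.3079 65.3205 52.8383 35.5023 12.5169 0.0000 0.0000 0.0000
77.8086 70.1824 59.5908 44.8805 24.4500 0.0000 0.0000 0.0000 0.0000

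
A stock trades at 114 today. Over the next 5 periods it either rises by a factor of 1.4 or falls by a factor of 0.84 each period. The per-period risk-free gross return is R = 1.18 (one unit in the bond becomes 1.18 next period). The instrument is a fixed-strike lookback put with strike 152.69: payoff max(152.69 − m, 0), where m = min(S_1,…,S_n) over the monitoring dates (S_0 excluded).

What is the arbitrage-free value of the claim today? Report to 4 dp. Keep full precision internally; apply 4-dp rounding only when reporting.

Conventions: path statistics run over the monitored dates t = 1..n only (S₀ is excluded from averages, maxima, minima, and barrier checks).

price = 14.8411

Set p* = 0.6071 (from d < R < u); the path-dependent value is the discounted p*-expectation over all price paths.
Enumerate all 2^5 = 32 price paths (U = up ×1.4, D = down ×0.84); each path with k up-moves has probability p*^k·(1−p*)^(5−k).
DDDDD: m=47.6762, payoff=105.0138, prob=0.009358
UDDDD: m=79.4603, payoff=73.2297, prob=0.014462
DUDDD: m=79.4603, payoff=73.2297, prob=0.014462
UUDDD: m=132.4338, payoff=20.2562, prob=0.022350
DDUDD: m=79.4603, payoff=73.2297, prob=0.014462
UDUDD: m=132.4338, payoff=20.2562, prob=0.022350
DUUDD: m=95.7600, payoff=56.9300, prob=0.022350
UUUDD: m=159.6000, payoff=0.0000, prob=0.034542
DDDUD: m=67.5683, payoff=85.1217, prob=0.014462
UDDUD: m=112.6138, payoff=40.0762, prob=0.022350
DUDUD: m=95.7600, payoff=56.9300, prob=0.022350
UUDUD: m=159.6000, payoff=0.0000, prob=0.034542
DDUUD: m=80.4384, payoff=72.2516, prob=0.022350
UDUUD: m=134.0640, payoff=18.6260, prob=0.034542
DUUUD: m=95.7600, payoff=56.9300, prob=0.034542
UUUUD: m=159.6000, payoff=0.0000, prob=0.053382
DDDDU: m=56.7573, payoff=95.9327, prob=0.014462
UDDDU: m=94.5956, payoff=58.0944, prob=0.022350
DUDDU: m=94.5956, payoff=58.0944, prob=0.022350
UUDDU: m=157.6593, payoff=0.0000, prob=0.034542
DDUDU: m=80.4384, payoff=72.2516, prob=0.022350
UDUDU: m=134.0640, payoff=18.6260, prob=0.034542
DUUDU: m=95.7600, payoff=56.9300, prob=0.034542
UUUDU: m=159.6000, payoff=0.0000, prob=0.053382
DDDUU: m=67.5683, payoff=85.1217, prob=0.022350
UDDUU: m=112.6138, payoff=40.0762, prob=0.034542
DUDUU: m=95.7600, payoff=56.9300, prob=0.034542
UUDUU: m=159.6000, payoff=0.0000, prob=0.053382
DDUUU: m=80.4384, payoff=72.2516, prob=0.034542
UDUUU: m=134.0640, payoff=18.6260, prob=0.053382
DUUUU: m=95.7600, payoff=56.9300, prob=0.053382
UUUUU: m=159.6000, payoff=0.0000, prob=0.082500
Price = Σ prob·payoff / R^5 = 33.952799 / 2.287758 = 14.8411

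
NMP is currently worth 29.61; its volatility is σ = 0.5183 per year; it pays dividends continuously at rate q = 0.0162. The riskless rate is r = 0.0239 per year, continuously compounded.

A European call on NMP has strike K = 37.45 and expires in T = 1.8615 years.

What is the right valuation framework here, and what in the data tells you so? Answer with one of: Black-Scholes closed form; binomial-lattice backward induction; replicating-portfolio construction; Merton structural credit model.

Key observation: with NMP following a GBM at constant σ and r, the European call struck at 37.45 prices in closed form — nothing here needs a stepwise model or a balance sheet.

framework: Black-Scholes closed form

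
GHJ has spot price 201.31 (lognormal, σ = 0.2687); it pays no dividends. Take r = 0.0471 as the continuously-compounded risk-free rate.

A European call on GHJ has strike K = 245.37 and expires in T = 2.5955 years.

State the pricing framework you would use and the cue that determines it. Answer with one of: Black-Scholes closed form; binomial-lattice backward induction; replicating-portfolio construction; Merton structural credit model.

Key observation: the strike-245.37 call on GHJ is European-exercise on a continuously-modelled lognormal underlying, so its value is a single closed-form evaluation.

framework: Black-Scholes closed form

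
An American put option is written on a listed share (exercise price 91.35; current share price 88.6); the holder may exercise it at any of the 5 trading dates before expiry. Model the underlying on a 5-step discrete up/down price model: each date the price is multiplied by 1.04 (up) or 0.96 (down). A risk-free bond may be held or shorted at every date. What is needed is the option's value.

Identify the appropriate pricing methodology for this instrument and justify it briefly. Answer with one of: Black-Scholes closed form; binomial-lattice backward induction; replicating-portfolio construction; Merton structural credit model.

Key observation: the exercise right at every one of the 5 steps is what matters: each node needs max(91.35 − S, continuation), which only the stepwise tree valuation starting from spot 88.6 delivers.

framework: binomial-lattice backward induction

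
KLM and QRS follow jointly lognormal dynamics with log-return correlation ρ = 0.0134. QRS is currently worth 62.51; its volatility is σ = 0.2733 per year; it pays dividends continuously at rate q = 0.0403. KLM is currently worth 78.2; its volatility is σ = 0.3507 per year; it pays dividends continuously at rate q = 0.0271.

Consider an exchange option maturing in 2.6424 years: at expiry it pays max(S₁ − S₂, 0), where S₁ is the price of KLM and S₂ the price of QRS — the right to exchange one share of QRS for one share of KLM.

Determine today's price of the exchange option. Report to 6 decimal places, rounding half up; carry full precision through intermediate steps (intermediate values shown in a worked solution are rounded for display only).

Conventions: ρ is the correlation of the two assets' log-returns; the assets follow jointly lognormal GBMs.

exchange price = 27.491528

σ_eff = √(σ₁² + σ₂² − 2ρσ₁σ₂) = √(0.3507² + 0.2733² − 2·0.0134·0.3507·0.2733) = 0.441718
d₁ = (ln(S₁/S₂) + (q₂ − q₁ + σ_eff²/2)T) / (σ_eff√T) = (ln(78.2/62.51) + (0.0403 − 0.0271 + 0.097557)·2.6424) / 0.718033 = 0.719477
d₂ = d₁ − σ_eff√T = 0.719477 − 0.718033 = 0.001445
N(d₁) = 0.764077,  N(d₂) = 0.500576
V = S₁·e^{−q₁T}·N(d₁) − S₂·e^{−q₂T}·N(d₂) = 55.621696 − 28.130167 = 27.491528
Key observation: pricing in QRS-units makes this a unit-strike call on the ratio S₁/S₂ — the risk-free rate cancels and cannot affect the value.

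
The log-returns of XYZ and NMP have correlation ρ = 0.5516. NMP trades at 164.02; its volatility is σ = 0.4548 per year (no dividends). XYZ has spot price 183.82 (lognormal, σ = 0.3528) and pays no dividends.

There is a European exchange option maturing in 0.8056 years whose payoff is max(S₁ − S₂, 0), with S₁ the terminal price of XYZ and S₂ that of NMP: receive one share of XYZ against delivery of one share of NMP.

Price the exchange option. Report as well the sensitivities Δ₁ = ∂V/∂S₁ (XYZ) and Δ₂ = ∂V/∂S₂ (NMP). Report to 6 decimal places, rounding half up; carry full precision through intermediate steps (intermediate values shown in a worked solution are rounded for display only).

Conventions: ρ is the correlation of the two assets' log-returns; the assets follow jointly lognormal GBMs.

σ_eff = √(σ₁² + σ₂² − 2ρσ₁σ₂) = √(0.3528² + 0.4548² − 2·0.5516·0.3528·0.4548) = 0.392809
d₁ = (ln(S₁/S₂) + (q₂ − q₁ + σ_eff²/2)T) / (σ_eff√T) = (ln(183.82/164.02) + (0.0 − 0.0 + 0.077149)·0.8056) / 0.352566 = 0.499538
d₂ = d₁ − σ_eff√T = 0.499538 − 0.352566 = 0.146971
N(d₁) = 0.691300,  N(d₂) = 0.558423
V = S₁·e^{−q₁T}·N(d₁) − S₂·e^{−q₂T}·N(d₂) = 127.074705 − 91.592490 = 35.482215
Key observation: pricing in NMP-units makes this a unit-strike call on the ratio S₁/S₂ — the risk-free rate cancels and cannot affect the value.
Δ₁ = e^{−q₁T}·N(d₁) = 0.691300;  Δ₂ = −e^{−q₂T}·N(d₂) = -0.558423

exchange price = 35.482215
Δ1 = 0.691300
Δ2 = -0.558423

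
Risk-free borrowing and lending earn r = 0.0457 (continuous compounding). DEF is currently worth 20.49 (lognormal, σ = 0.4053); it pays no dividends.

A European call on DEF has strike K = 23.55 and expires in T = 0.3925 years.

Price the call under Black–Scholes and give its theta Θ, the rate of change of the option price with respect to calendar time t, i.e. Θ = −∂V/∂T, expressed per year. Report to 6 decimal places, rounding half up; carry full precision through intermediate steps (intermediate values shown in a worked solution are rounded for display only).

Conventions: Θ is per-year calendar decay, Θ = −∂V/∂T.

price = 1.127674
Θ = -2.774865

σ√T = 0.4053·√0.3925 = 0.253920
d₁ = (ln(S/K) + (r+σ²/2)T) / (σ√T) = (ln(20.49/23.55) + (0.0457+0.4053²/2)·0.3925) / 0.253920 = (-0.139189 + 0.050175) / 0.253920 = -0.350560
d₂ = d₁ − σ√T = -0.350560 − 0.253920 = -0.604479
e^{−rT} = 0.982223
N(d₁) = 0.362959,  N(d₂) = 0.272763
Call price V = S·N(d₁) − K·e^{−rT}·N(d₂) = 7.437038 − 6.309363 = 1.127674
φ(d₁) = (1/√(2π))·e^{−d₁²/2} = 0.375167
Θ = −S·φ(d₁)·σ/(2√T) − r·K·e^{−rT}·N(d₂) = −2.486527 − 0.288338 = -2.774865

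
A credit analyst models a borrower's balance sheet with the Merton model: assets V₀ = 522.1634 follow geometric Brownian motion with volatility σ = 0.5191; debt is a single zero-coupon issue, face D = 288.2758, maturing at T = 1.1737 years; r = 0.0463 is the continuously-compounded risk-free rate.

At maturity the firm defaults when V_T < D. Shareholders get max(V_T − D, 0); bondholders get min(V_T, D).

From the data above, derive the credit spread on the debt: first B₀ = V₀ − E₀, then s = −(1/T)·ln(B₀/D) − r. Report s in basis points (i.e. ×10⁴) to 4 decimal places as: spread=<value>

spread=408.0822

Work the structural quantities from V₀ = 522.1634 against face 288.2758:
d₁ = [ln(V₀/D) + (r + σ²/2)T] / (σ√T)
   = [ln(522.1634/288.2758) + (0.0463 + 0.5·0.5191²)·1.1737] / (0.5191·√1.1737)
   = [0.594063 + 0.212478] / 0.562380 = 1.434157
d₂ = d₁ − σ√T = 1.434157 − 0.562380 = 0.871777
N(d₁) = 0.924236,  N(d₂) = 0.808335,  e^(−rT) = 0.947108
E₀ = V₀·N(d₁) − D·e^(−rT)·N(d₂)
   = 522.1634·0.924236 − 288.2758·0.947108·0.808335 = 261.904022
B₀ = V₀ − E₀ = 522.1634 − 261.904022 = 260.259378
spread = −(1/T)·ln(B₀/D) − r = −(1/1.1737)·ln(260.259378/288.2758) − 0.0463 = 0.04080822
in basis points: 0.04080822 × 10⁴ = 408.0822 bp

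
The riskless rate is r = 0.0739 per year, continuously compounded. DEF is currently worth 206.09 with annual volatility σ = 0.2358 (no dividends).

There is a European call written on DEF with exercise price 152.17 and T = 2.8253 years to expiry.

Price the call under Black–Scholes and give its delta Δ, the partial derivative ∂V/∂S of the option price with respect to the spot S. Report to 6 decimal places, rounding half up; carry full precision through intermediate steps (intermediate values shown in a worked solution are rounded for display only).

price = 85.482370
Δ = 0.931918

σ√T = 0.2358·√2.8253 = 0.396347
d₁ = (ln(S/K) + (r+σ²/2)T) / (σ√T) = (ln(206.09/152.17) + (0.0739+0.2358²/2)·2.8253) / 0.396347 = (0.303315 + 0.287335) / 0.396347 = 1.490233
d₂ = d₁ − σ√T = 1.490233 − 0.396347 = 1.093885
e^{−rT} = 0.811566
N(d₁) = 0.931918,  N(d₂) = 0.862997
Call price V = S·N(d₁) − K·e^{−rT}·N(d₂) = 192.059079 − 106.576709 = 85.482370
Δ = N(d₁) = 0.931918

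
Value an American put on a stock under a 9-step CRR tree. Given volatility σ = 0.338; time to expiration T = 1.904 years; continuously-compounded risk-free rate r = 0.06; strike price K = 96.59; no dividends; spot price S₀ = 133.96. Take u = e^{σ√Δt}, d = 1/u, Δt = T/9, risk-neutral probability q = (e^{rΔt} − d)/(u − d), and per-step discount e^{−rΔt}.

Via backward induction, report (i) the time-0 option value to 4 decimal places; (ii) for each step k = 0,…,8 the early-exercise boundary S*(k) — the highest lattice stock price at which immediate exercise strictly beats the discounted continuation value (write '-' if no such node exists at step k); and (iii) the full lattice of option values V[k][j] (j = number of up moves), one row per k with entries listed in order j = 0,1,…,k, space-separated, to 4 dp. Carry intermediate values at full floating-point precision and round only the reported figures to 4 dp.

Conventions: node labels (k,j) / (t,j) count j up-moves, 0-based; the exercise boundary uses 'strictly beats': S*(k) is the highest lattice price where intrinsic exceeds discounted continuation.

params: Δt=0.21156 u=1.16820 d=0.85602 q=0.50213 e^(-rΔt)=0.98739
t_9 payoffs: 63.5285 51.4714 35.0170 12.5620 0.0000 0.0000 0.0000 0.0000 0.0000 0.0000
t_8: node(8,0) S=38.6224 payoff=57.9676 vs cont=56.7493 → 57.9676 [stop]  node(8,1) S=52.7076 payoff=43.8824 vs cont=42.6641 → 43.8824 [stop]  node(8,2) S=71.9295 payoff=24.6605 vs cont=23.4422 → 24.6605 [stop]  node(8,3) S=98.1615 payoff=0.0000 vs cont=6.1753 → 6.1753 [wait]  node(8,4) S=133.9600 payoff=0.0000 vs cont=0.0000 → 0.0000 [wait]  node(8,5) S=182.8139 payoff=0.0000 vs cont=0.0000 → 0.0000 [wait]  node(8,6) S=249.4843 payoff=0.0000 vs cont=0.0000 → 0.0000 [wait]  node(8,7) S=340.4687 payoff=0.0000 vs cont=0.0000 → 0.0000 [wait]  node(8,8) S=464.6343 payoff=0.0000 vs cont=0.0000 → 0.0000 [wait]  ⇒ S*(8)=71.9295
t_7: node(7,0) S=45.1186 payoff=51.4714 vs cont=50.2531 → 51.4714 [stop]  node(7,1) S=61.5730 payoff=35.0170 vs cont=33.7987 → 35.0170 [stop]  node(7,2) S=84.0280 payoff=12.5620 vs cont=15.1845 → 15.1845 [wait]  node(7,3) S=114.6722 payoff=0.0000 vs cont=3.0357 → 3.0357 [wait]  node(7,4) S=156.4920 payoff=0.0000 vs cont=0.0000 → 0.0000 [wait]  node(7,5) S=213.5631 payoff=0.0000 vs cont=0.0000 → 0.0000 [wait]  node(7,6) S=291.4474 payoff=0.0000 vs cont=0.0000 → 0.0000 [wait]  node(7,7) S=397.7354 payoff=0.0000 vs cont=0.0000 → 0.0000 [wait]  ⇒ S*(7)=61.5730
t_6: node(6,0) S=52.7076 payoff=43.8824 vs cont=42.6641 → 43.8824 [stop]  node(6,1) S=71.9295 payoff=24.6605 vs cont=24.7425 → 24.7425 [wait]  node(6,2) S=98.1615 payoff=0.0000 vs cont=8.9697 → 8.9697 [wait]  node(6,3) S=133.9600 payoff=0.0000 vs cont=1.4923 → 1.4923 [wait]  node(6,4) S=182.8139 payoff=0.0000 vs cont=0.0000 → 0.0000 [wait]  node(6,5) S=249.4843 payoff=0.0000 vs cont=0.0000 → 0.0000 [wait]  node(6,6) S=340.4687 payoff=0.0000 vs cont=0.0000 → 0.0000 [wait]  ⇒ S*(6)=52.7076
t_5: node(5,0) S=61.5730 payoff=35.0170 vs cont=33.8394 → 35.0170 [stop]  node(5,1) S=84.0280 payoff=12.5620 vs cont=16.6103 → 16.6103 [wait]  node(5,2) S=114.6722 payoff=0.0000 vs cont=5.1493 → 5.1493 [wait]  node(5,3) S=156.4920 payoff=0.0000 vs cont=0.7336 → 0.7336 [wait]  node(5,4) S=213.5631 payoff=0.0000 vs cont=0.0000 → 0.0000 [wait]  node(5,5) S=291.4474 payoff=0.0000 vs cont=0.0000 → 0.0000 [wait]  ⇒ S*(5)=61.5730
t_4: node(4,0) S=71.9295 payoff=24.6605 vs cont=25.4493 → 25.4493 [wait]  node(4,1) S=98.1615 payoff=0.0000 vs cont=10.7184 → 10.7184 [wait]  node(4,2) S=133.9600 payoff=0.0000 vs cont=2.8951 → 2.8951 [wait]  node(4,3) S=182.8139 payoff=0.0000 vs cont=0.3606 → 0.3606 [wait]  node(4,4) S=249.4843 payoff=0.0000 vs cont=0.0000 → 0.0000 [wait]  ⇒ S*(4)=-
t_3: node(3,0) S=84.0280 payoff=12.5620 vs cont=17.8248 → 17.8248 [wait]  node(3,1) S=114.6722 payoff=0.0000 vs cont=6.7044 → 6.7044 [wait]  node(3,2) S=156.4920 payoff=0.0000 vs cont=1.6020 → 1.6020 [wait]  node(3,3) S=213.5631 payoff=0.0000 vs cont=0.1773 → 0.1773 [wait]  ⇒ S*(3)=-
t_2: node(2,0) S=98.1615 payoff=0.0000 vs cont=12.0865 → 12.0865 [wait]  node(2,1) S=133.9600 payoff=0.0000 vs cont=4.0901 → 4.0901 [wait]  node(2,2) S=182.8139 payoff=0.0000 vs cont=0.8754 → 0.8754 [wait]  ⇒ S*(2)=-
t_1: node(1,0) S=114.6722 payoff=0.0000 vs cont=7.9694 → 7.9694 [wait]  node(1,1) S=156.4920 payoff=0.0000 vs cont=2.4447 → 2.4447 [wait]  ⇒ S*(1)=-
t_0: node(0,0) S=133.9600 payoff=0.0000 vs cont=5.1297 → 5.1297 [wait]  ⇒ S*(0)=-

price = 5.1297
boundary = - - - - - 61.5730 52.7076 61.5730 71.9295
tree:
5.1297
7.9694 2.4447
12.0865 4.0901 0.8754
17.8248 6.7044 1.6020 0.1773
25.4493 10.7184 2.8951 0.3606 0.0000
35.0170 16.6103 5.1493 0.7336 0.0000 0.0000
43.8824 24.7425 8.9697 1.4923 0.0000 0.0000 0.0000
51.4714 35.0170 15.1845 3.0357 0.0000 0.0000 0.0000 0.0000
57.9676 43.8824 24.6605 6.1753 0.0000 0.0000 0.0000 0.0000 0.0000
63.5285 51.4714 35.0170 12.5620 0.0000 0.0000 0.0000 0.0000 0.0000 0.0000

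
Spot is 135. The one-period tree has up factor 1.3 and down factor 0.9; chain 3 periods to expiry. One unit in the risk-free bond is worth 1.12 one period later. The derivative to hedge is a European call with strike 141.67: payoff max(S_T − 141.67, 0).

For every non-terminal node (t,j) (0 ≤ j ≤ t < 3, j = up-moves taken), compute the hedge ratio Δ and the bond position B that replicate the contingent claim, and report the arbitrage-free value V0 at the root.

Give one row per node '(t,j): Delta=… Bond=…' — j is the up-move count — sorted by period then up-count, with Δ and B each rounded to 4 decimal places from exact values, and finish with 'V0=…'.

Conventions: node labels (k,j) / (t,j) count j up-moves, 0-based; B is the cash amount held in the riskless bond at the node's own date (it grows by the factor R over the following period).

(0,0): Delta=0.8707 Bond=-80.5755
(1,0): Delta=0.6424 Bond=-62.5076
(1,1): Delta=1.0000 Bond=-112.9385
(2,0): Delta=0.0111 Bond=-0.9743
(2,1): Delta=1.0000 Bond=-126.4911
(2,2): Delta=1.0000 Bond=-126.4911
V0=36.9677

Risk-neutral probability p* = (R−d)/(u−d) = (1.12−0.9)/(1.3−0.9) = 0.5500.
Terminal payoffs: V(3,0)=0.0000, V(3,1)=0.4850, V(3,2)=63.6650, V(3,3)=154.9250
(2,0): S=109.3500. Δ = (V_up−V_dn)/(S_up−S_dn) = (0.4850−0.0000)/(142.1550−98.4150) = 0.0111. V = [p*·0.4850 + (1−p*)·0.0000]/1.12 = 0.2382. B = V − Δ·S = -0.9743.
(2,1): S=157.9500. Δ = (V_up−V_dn)/(S_up−S_dn) = (63.6650−0.4850)/(205.3350−142.1550) = 1.0000. V = [p*·63.6650 + (1−p*)·0.4850]/1.12 = 31.4589. B = V − Δ·S = -126.4911.
(2,2): S=228.1500. Δ = (V_up−V_dn)/(S_up−S_dn) = (154.9250−63.6650)/(296.5950−205.3350) = 1.0000. V = [p*·154.9250 + (1−p*)·63.6650]/1.12 = 101.6589. B = V − Δ·S = -126.4911.
(1,0): S=121.5000. Δ = (V_up−V_dn)/(S_up−S_dn) = (31.4589−0.2382)/(157.9500−109.3500) = 0.6424. V = [p*·31.4589 + (1−p*)·0.2382]/1.12 = 15.5443. B = V − Δ·S = -62.5076.
(1,1): S=175.5000. Δ = (V_up−V_dn)/(S_up−S_dn) = (101.6589−31.4589)/(228.1500−157.9500) = 1.0000. V = [p*·101.6589 + (1−p*)·31.4589]/1.12 = 62.5615. B = V − Δ·S = -112.9385.
(0,0): S=135.0000. Δ = (V_up−V_dn)/(S_up−S_dn) = (62.5615−15.5443)/(175.5000−121.5000) = 0.8707. V = [p*·62.5615 + (1−p*)·15.5443]/1.12 = 36.9677. B = V − Δ·S = -80.5755.
Sanity check at the root: Δ(0,0)·S0 + B(0,0) reproduces V0 = 36.9677.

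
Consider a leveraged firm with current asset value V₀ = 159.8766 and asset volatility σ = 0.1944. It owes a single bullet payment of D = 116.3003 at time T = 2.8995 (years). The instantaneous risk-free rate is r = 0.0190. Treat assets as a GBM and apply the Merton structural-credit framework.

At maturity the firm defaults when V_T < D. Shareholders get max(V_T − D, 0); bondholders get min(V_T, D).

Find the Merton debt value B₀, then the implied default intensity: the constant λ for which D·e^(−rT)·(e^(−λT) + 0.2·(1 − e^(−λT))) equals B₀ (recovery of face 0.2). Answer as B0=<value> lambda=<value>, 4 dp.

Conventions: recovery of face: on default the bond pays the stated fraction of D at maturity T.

Apply the equity-as-call identities (strike 116.3003, horizon 2.8995 years):
d₁ = [ln(V₀/D) + (r + σ²/2)T] / (σ√T)
   = [ln(159.8766/116.3003) + (0.0190 + 0.5·0.1944²)·2.8995] / (0.1944·√2.8995)
   = [0.318227 + 0.109879] / 0.331023 = 1.293280
d₂ = d₁ − σ√T = 1.293280 − 0.331023 = 0.962257
N(d₁) = 0.902043,  N(d₂) = 0.832040,  e^(−rT) = 0.946399
E₀ = V₀·N(d₁) − D·e^(−rT)·N(d₂)
   = 159.8766·0.902043 − 116.3003·0.946399·0.832040 = 52.635802
B₀ = V₀ − E₀ = 159.8766 − 52.635802 = 107.240798
e^(−λT) = (B₀·e^(rT)/D − 0.2)/(1 − 0.2) = (107.2408·1.056636/116.3003 − 0.2)/0.8 = 0.96790867
λ = −ln(0.96790867)/2.8995 = 0.011249

B0=107.2408 lambda=0.0112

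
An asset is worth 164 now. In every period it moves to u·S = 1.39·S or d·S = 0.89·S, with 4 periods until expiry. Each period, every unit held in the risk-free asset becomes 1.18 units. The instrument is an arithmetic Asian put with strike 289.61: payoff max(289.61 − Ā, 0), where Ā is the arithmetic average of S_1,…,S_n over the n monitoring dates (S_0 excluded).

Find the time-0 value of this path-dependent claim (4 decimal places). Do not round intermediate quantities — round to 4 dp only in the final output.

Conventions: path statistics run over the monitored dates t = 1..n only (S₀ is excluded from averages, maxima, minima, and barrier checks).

price = 28.5893

No-arbitrage gives p* = (R−d)/(u−d) = 0.5800: enumerate every path, weight its payoff by its p*-probability, and discount by R^4.
Enumerate all 2^4 = 16 price paths (U = up ×1.39, D = down ×0.89); each path with k up-moves has probability p*^k·(1−p*)^(4−k).
DDDD: Ā=123.5941, payoff=166.0159, prob=0.031117
UDDD: Ā=193.0291, payoff=96.5809, prob=0.042971
DUDD: Ā=172.5291, payoff=117.0809, prob=0.042971
UUDD: Ā=269.4555, payoff=20.1545, prob=0.059341
DDUD: Ā=154.2841, payoff=135.3259, prob=0.042971
UDUD: Ā=240.9605, payoff=48.6495, prob=0.059341
DUUD: Ā=220.4605, payoff=69.1495, prob=0.059341
UUUD: Ā=344.3147, payoff=0.0000, prob=0.081947
DDDU: Ā=138.0460, payoff=151.5640, prob=0.042971
UDDU: Ā=215.6000, payoff=74.0100, prob=0.059341
DUDU: Ā=195.1000, payoff=94.5100, prob=0.059341
UUDU: Ā=304.7067, payoff=0.0000, prob=0.081947
DDUU: Ā=176.8550, payoff=112.7550, prob=0.059341
UDUU: Ā=276.2117, payoff=13.3983, prob=0.081947
DUUU: Ā=255.7117, payoff=33.8983, prob=0.081947
UUUU: Ā=399.3699, payoff=0.0000, prob=0.113165
Price = Σ prob·payoff / R^4 = 55.428392 / 1.938778 = 28.5893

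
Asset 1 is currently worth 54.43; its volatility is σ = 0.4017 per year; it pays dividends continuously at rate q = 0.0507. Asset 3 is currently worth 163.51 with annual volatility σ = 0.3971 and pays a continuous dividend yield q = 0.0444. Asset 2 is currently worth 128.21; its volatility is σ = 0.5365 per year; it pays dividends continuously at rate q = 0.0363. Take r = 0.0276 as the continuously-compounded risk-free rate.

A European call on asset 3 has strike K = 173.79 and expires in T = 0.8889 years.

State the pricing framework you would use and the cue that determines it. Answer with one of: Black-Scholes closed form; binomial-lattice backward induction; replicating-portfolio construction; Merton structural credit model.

framework: Black-Scholes closed form

Key observation: everything needed for the exact continuous-time valuation of the European call on asset 3 (strike 173.79) is given, and no feature rules the closed form out.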